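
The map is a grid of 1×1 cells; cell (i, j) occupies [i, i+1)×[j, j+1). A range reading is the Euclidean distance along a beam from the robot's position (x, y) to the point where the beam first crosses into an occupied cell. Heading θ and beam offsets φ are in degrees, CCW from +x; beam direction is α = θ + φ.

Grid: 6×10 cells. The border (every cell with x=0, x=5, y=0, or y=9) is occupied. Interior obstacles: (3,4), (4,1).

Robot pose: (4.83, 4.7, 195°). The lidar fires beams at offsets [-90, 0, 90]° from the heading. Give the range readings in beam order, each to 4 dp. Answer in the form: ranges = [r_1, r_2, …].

beam 1: φ=-90°, α=105°
  cosα=-0.2588 sinα=0.9659 | (4,4) | tMaxX 3.2069 tMaxY 0.3106 | tΔX 3.8637 tΔY 1.0353
    t=0.3106 [y] (4,5)
    t=1.3459 [y] (4,6)
    t=2.3811 [y] (4,7)
    t=3.2069 [x] (3,7)
    t=3.4164 [y] (3,8)
    t=4.4517 [y] (3,9) — stop
  → r_1 = 4.4517
beam 2: φ=0°, α=195°
  cosα=-0.9659 sinα=-0.2588 | (4,4) | tMaxX 0.8593 tMaxY 2.7046 | tΔX 1.0353 tΔY 3.8637
    t=0.8593 [x] (3,4) — stop
  → r_2 = 0.8593
beam 3: φ=90°, α=285°
  cosα=0.2588 sinα=-0.9659 | (4,4) | tMaxX 0.6568 tMaxY 0.7247 | tΔX 3.8637 tΔY 1.0353
    t=0.6568 [x] (5,4) — stop
  → r_3 = 0.6568

ranges = [4.4517, 0.8593, 0.6568]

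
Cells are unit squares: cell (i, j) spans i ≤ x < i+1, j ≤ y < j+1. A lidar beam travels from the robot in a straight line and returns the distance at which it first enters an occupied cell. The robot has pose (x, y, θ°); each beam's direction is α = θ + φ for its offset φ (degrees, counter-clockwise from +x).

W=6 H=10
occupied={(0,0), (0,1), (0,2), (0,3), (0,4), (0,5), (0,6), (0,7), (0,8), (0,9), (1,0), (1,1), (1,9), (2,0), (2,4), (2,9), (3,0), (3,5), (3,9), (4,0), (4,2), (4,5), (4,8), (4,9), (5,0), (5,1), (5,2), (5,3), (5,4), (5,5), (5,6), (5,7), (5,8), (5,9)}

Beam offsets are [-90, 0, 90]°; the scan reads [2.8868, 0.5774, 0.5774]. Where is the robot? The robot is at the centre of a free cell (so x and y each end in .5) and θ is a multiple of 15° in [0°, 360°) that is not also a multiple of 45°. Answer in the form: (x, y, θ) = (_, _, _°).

(x, y, θ) = (3.5, 8.5, 30°)

Candidates: 26 free-cell centres × 16 headings = 416 poses. Raycast each; keep the one whose scan matches to 4 dp.
  (2.5, 2.5, 105°): beam 1 = 1.5529 ≠ 2.8868 ✗
  (4.5, 7.5, 345°): beam 1 = 1.5529 ≠ 2.8868 ✗
  (3.5, 3.5, 195°): beam 1 = 1.5529 ≠ 2.8868 ✗
  (3.5, 4.5, 60°): beam 1 = 1.7321 ≠ 2.8868 ✗
  …
  (3.5, 8.5, 30°): r_1=2.8868, r_2=0.5774, r_3=0.5774 — all match ✓
Unique over the lattice → pose = (3.5, 8.5, 30°).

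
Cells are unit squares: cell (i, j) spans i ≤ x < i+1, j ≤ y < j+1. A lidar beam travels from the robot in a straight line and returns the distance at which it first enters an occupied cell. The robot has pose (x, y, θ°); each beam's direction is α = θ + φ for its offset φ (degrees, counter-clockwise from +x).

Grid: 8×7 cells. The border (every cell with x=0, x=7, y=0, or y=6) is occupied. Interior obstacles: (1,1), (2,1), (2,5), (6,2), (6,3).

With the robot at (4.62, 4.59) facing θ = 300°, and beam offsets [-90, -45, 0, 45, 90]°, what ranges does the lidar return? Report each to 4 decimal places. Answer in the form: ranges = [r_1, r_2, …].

ranges = [4.1800, 3.7166, 2.7600, 2.2796, 2.7482]

beam 1: φ=-90°, α=210°
  cosα=-0.8660 sinα=-0.5000 | (4,4) | tMaxX 0.7159 tMaxY 1.1800 | tΔX 1.1547 tΔY 2.0000
    t=0.7159 [x] (3,4)
    t=1.1800 [y] (3,3)
    t=1.8706 [x] (2,3)
    t=3.0253 [x] (1,3)
    t=3.1800 [y] (1,2)
    t=4.1800 [x] (0,2) — stop
  → r_1 = 4.1800
beam 2: φ=-45°, α=255°
  cosα=-0.2588 sinα=-0.9659 | (4,4) | tMaxX 2.3955 tMaxY 0.6108 | tΔX 3.8637 tΔY 1.0353
    t=0.6108 [y] (4,3)
    t=1.6461 [y] (4,2)
    t=2.3955 [x] (3,2)
    t=2.6814 [y] (3,1)
    t=3.7166 [y] (3,0) — stop
  → r_2 = 3.7166
beam 3: φ=0°, α=300°
  cosα=0.5000 sinα=-0.8660 | (4,4) | tMaxX 0.7600 tMaxY 0.6813 | tΔX 2.0000 tΔY 1.1547
    t=0.6813 [y] (4,3)
    t=0.7600 [x] (5,3)
    t=1.8360 [y] (5,2)
    t=2.7600 [x] (6,2) — stop
  → r_3 = 2.7600
beam 4: φ=45°, α=345°
  cosα=0.9659 sinα=-0.2588 | (4,4) | tMaxX 0.3934 tMaxY 2.2796 | tΔX 1.0353 tΔY 3.8637
    t=0.3934 [x] (5,4)
    t=1.4287 [x] (6,4)
    t=2.2796 [y] (6,3) — stop
  → r_4 = 2.2796
beam 5: φ=90°, α=30°
  cosα=0.8660 sinα=0.5000 | (4,4) | tMaxX 0.4388 tMaxY 0.8200 | tΔX 1.1547 tΔY 2.0000
    t=0.4388 [x] (5,4)
    t=0.8200 [y] (5,5)
    t=1.5935 [x] (6,5)
    t=2.7482 [x] (7,5) — stop
  → r_5 = 2.7482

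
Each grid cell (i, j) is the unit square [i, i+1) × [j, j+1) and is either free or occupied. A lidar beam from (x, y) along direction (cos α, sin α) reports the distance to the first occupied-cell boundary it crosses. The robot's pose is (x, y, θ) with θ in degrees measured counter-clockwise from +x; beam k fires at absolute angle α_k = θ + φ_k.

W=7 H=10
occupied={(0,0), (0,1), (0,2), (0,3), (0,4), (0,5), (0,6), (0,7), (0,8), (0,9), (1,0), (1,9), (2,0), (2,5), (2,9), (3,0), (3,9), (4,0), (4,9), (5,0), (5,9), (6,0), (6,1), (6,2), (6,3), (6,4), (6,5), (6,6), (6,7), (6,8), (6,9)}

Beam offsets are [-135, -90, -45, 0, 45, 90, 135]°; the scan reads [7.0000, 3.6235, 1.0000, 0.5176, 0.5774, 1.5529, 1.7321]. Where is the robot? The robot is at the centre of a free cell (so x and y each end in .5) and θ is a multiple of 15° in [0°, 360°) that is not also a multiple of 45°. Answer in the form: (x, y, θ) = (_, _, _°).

(x, y, θ) = (2.5, 8.5, 75°)

The pose lattice has 39·16 = 624 candidates. Test each by forward raycasting.
  (5.5, 5.5, 60°): beam 1 = 1.9319 ≠ 7.0000 ✗
  (3.5, 1.5, 30°): beam 1 = 0.5176 ≠ 7.0000 ✗
  (4.5, 8.5, 60°): beam 1 = 5.7956 ≠ 7.0000 ✗
  (3.5, 5.5, 75°): beam 1 = 5.0000 ≠ 7.0000 ✗
  …
  (2.5, 8.5, 75°): r_1=7.0000, r_2=3.6235, r_3=1.0000, r_4=0.5176, r_5=0.5774, r_6=1.5529, r_7=1.7321 — all match ✓
Unique over the lattice → pose = (2.5, 8.5, 75°).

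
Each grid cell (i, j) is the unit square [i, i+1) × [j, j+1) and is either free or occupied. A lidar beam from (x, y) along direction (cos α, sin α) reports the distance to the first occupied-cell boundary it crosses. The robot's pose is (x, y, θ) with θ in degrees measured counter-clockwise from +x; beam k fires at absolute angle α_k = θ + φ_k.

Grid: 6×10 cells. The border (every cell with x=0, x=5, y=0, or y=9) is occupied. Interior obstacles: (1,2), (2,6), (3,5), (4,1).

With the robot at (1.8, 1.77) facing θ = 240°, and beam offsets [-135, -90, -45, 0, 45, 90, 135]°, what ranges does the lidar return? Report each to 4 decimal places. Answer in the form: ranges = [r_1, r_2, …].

ranges = [0.2381, 0.4600, 0.8282, 0.8891, 0.7972, 1.5400, 3.3129]

beam 1: φ=-135°, α=105°
  dir = (cos 105°, sin 105°) = (-0.2588, 0.9659); from cell (1,1)
  next x-line at t=3.0910, next y-line at t=0.2381; Δt_x=3.8637, Δt_y=1.0353
    y: enter (1,2) at t=0.2381 ← occupied
  → r_1 = 0.2381
beam 2: φ=-90°, α=150°
  dir = (cos 150°, sin 150°) = (-0.8660, 0.5000); from cell (1,1)
  next x-line at t=0.9238, next y-line at t=0.4600; Δt_x=1.1547, Δt_y=2.0000
    y: enter (1,2) at t=0.4600 ← occupied
  → r_2 = 0.4600
beam 3: φ=-45°, α=195°
  dir = (cos 195°, sin 195°) = (-0.9659, -0.2588); from cell (1,1)
  next x-line at t=0.8282, next y-line at t=2.9751; Δt_x=1.0353, Δt_y=3.8637
    x: enter (0,1) at t=0.8282 ← occupied
  → r_3 = 0.8282
beam 4: φ=0°, α=240°
  dir = (cos 240°, sin 240°) = (-0.5000, -0.8660); from cell (1,1)
  next x-line at t=1.6000, next y-line at t=0.8891; Δt_x=2.0000, Δt_y=1.1547
    y: enter (1,0) at t=0.8891 ← occupied
  → r_4 = 0.8891
beam 5: φ=45°, α=285°
  dir = (cos 285°, sin 285°) = (0.2588, -0.9659); from cell (1,1)
  next x-line at t=0.7727, next y-line at t=0.7972; Δt_x=3.8637, Δt_y=1.0353
    x: enter (2,1) at t=0.7727
    y: enter (2,0) at t=0.7972 ← occupied
  → r_5 = 0.7972
beam 6: φ=90°, α=330°
  dir = (cos 330°, sin 330°) = (0.8660, -0.5000); from cell (1,1)
  next x-line at t=0.2309, next y-line at t=1.5400; Δt_x=1.1547, Δt_y=2.0000
    x: enter (2,1) at t=0.2309
    x: enter (3,1) at t=1.3856
    y: enter (3,0) at t=1.5400 ← occupied
  → r_6 = 1.5400
beam 7: φ=135°, α=15°
  dir = (cos 15°, sin 15°) = (0.9659, 0.2588); from cell (1,1)
  next x-line at t=0.2071, next y-line at t=0.8887; Δt_x=1.0353, Δt_y=3.8637
    x: enter (2,1) at t=0.2071
    y: enter (2,2) at t=0.8887
    x: enter (3,2) at t=1.2423
    x: enter (4,2) at t=2.2776
    x: enter (5,2) at t=3.3129 ← occupied
  → r_7 = 3.3129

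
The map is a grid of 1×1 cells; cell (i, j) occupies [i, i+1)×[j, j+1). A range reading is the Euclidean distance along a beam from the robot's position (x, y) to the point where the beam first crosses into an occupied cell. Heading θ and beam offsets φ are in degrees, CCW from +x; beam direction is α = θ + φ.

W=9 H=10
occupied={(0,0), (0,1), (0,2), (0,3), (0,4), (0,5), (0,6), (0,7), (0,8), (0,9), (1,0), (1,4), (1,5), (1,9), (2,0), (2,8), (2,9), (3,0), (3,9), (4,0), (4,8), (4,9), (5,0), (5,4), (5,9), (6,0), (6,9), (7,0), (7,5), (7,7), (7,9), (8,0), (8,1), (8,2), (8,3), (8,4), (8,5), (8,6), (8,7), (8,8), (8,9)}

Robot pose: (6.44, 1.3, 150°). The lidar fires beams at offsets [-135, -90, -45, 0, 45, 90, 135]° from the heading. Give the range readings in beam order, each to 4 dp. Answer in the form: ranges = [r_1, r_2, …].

ranges = [1.6150, 3.1200, 2.7952, 5.4000, 1.1591, 0.3464, 0.3106]

beam 1: φ=-135°, α=15°
  cosα=0.9659 sinα=0.2588 | (6,1) | tMaxX 0.5798 tMaxY 2.7046 | tΔX 1.0353 tΔY 3.8637
    t=0.5798 [x] (7,1)
    t=1.6150 [x] (8,1) — stop
  → r_1 = 1.6150
beam 2: φ=-90°, α=60°
  cosα=0.5000 sinα=0.8660 | (6,1) | tMaxX 1.1200 tMaxY 0.8083 | tΔX 2.0000 tΔY 1.1547
    t=0.8083 [y] (6,2)
    t=1.1200 [x] (7,2)
    t=1.9630 [y] (7,3)
    t=3.1177 [y] (7,4)
    t=3.1200 [x] (8,4) — stop
  → r_2 = 3.1200
beam 3: φ=-45°, α=105°
  cosα=-0.2588 sinα=0.9659 | (6,1) | tMaxX 1.7000 tMaxY 0.7247 | tΔX 3.8637 tΔY 1.0353
    t=0.7247 [y] (6,2)
    t=1.7000 [x] (5,2)
    t=1.7600 [y] (5,3)
    t=2.7952 [y] (5,4) — stop
  → r_3 = 2.7952
beam 4: φ=0°, α=150°
  cosα=-0.8660 sinα=0.5000 | (6,1) | tMaxX 0.5081 tMaxY 1.4000 | tΔX 1.1547 tΔY 2.0000
    t=0.5081 [x] (5,1)
    t=1.4000 [y] (5,2)
    t=1.6628 [x] (4,2)
    t=2.8175 [x] (3,2)
    t=3.4000 [y] (3,3)
    t=3.9722 [x] (2,3)
    t=5.1269 [x] (1,3)
    t=5.4000 [y] (1,4) — stop
  → r_4 = 5.4000
beam 5: φ=45°, α=195°
  cosα=-0.9659 sinα=-0.2588 | (6,1) | tMaxX 0.4555 tMaxY 1.1591 | tΔX 1.0353 tΔY 3.8637
    t=0.4555 [x] (5,1)
    t=1.1591 [y] (5,0) — stop
  → r_5 = 1.1591
beam 6: φ=90°, α=240°
  cosα=-0.5000 sinα=-0.8660 | (6,1) | tMaxX 0.8800 tMaxY 0.3464 | tΔX 2.0000 tΔY 1.1547
    t=0.3464 [y] (6,0) — stop
  → r_6 = 0.3464
beam 7: φ=135°, α=285°
  cosα=0.2588 sinα=-0.9659 | (6,1) | tMaxX 2.1637 tMaxY 0.3106 | tΔX 3.8637 tΔY 1.0353
    t=0.3106 [y] (6,0) — stop
  → r_7 = 0.3106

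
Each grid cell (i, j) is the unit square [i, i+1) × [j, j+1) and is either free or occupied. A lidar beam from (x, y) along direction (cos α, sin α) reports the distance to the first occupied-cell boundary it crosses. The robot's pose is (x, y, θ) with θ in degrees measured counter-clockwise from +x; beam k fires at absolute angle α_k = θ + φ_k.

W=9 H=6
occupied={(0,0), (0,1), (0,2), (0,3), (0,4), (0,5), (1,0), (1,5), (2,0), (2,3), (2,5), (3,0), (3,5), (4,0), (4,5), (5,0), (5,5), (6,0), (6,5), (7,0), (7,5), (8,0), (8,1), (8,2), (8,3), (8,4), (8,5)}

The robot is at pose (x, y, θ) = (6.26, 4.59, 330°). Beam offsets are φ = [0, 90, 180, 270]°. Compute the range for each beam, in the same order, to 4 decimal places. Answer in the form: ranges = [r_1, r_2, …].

beam 1: φ=0°, α=330°
  cosα=0.8660 sinα=-0.5000 | (6,4) | tMaxX 0.8545 tMaxY 1.1800 | tΔX 1.1547 tΔY 2.0000
    t=0.8545 [x] (7,4)
    t=1.1800 [y] (7,3)
    t=2.0092 [x] (8,3) — stop
  → r_1 = 2.0092
beam 2: φ=90°, α=60°
  cosα=0.5000 sinα=0.8660 | (6,4) | tMaxX 1.4800 tMaxY 0.4734 | tΔX 2.0000 tΔY 1.1547
    t=0.4734 [y] (6,5) — stop
  → r_2 = 0.4734
beam 3: φ=180°, α=150°
  cosα=-0.8660 sinα=0.5000 | (6,4) | tMaxX 0.3002 tMaxY 0.8200 | tΔX 1.1547 tΔY 2.0000
    t=0.3002 [x] (5,4)
    t=0.8200 [y] (5,5) — stop
  → r_3 = 0.8200
beam 4: φ=270°, α=240°
  cosα=-0.5000 sinα=-0.8660 | (6,4) | tMaxX 0.5200 tMaxY 0.6813 | tΔX 2.0000 tΔY 1.1547
    t=0.5200 [x] (5,4)
    t=0.6813 [y] (5,3)
    t=1.8360 [y] (5,2)
    t=2.5200 [x] (4,2)
    t=2.9907 [y] (4,1)
    t=4.1454 [y] (4,0) — stop
  → r_4 = 4.1454

ranges = [2.0092, 0.4734, 0.8200, 4.1454]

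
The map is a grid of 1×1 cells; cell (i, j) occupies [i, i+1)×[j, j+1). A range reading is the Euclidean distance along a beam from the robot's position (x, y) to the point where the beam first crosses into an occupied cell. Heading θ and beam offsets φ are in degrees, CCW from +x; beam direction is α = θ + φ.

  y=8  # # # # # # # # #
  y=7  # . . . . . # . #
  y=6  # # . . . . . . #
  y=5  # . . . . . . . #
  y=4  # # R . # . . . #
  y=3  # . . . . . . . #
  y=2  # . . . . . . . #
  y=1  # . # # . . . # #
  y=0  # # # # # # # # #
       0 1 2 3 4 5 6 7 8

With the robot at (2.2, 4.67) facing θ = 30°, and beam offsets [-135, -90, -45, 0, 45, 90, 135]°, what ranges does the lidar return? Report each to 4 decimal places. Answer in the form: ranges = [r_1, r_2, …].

beam 1: φ=-135°, α=255°
  direction (-0.2588, -0.9659); cell (2,4); t to first gridline: x 0.7727, y 0.6936 (then +3.8637 / +1.0353)
    (2,3) via y @ 0.6936
    (1,3) via x @ 0.7727
    (1,2) via y @ 1.7289
    (1,1) via y @ 2.7642
    (1,0) via y @ 3.7995  # hit
  → r_1 = 3.7995
beam 2: φ=-90°, α=300°
  direction (0.5000, -0.8660); cell (2,4); t to first gridline: x 1.6000, y 0.7736 (then +2.0000 / +1.1547)
    (2,3) via y @ 0.7736
    (3,3) via x @ 1.6000
    (3,2) via y @ 1.9283
    (3,1) via y @ 3.0831  # hit
  → r_2 = 3.0831
beam 3: φ=-45°, α=345°
  direction (0.9659, -0.2588); cell (2,4); t to first gridline: x 0.8282, y 2.5887 (then +1.0353 / +3.8637)
    (3,4) via x @ 0.8282
    (4,4) via x @ 1.8635  # hit
  → r_3 = 1.8635
beam 4: φ=0°, α=30°
  direction (0.8660, 0.5000); cell (2,4); t to first gridline: x 0.9238, y 0.6600 (then +1.1547 / +2.0000)
    (2,5) via y @ 0.6600
    (3,5) via x @ 0.9238
    (4,5) via x @ 2.0785
    (4,6) via y @ 2.6600
    (5,6) via x @ 3.2332
    (6,6) via x @ 4.3879
    (6,7) via y @ 4.6600  # hit
  → r_4 = 4.6600
beam 5: φ=45°, α=75°
  direction (0.2588, 0.9659); cell (2,4); t to first gridline: x 3.0910, y 0.3416 (then +3.8637 / +1.0353)
    (2,5) via y @ 0.3416
    (2,6) via y @ 1.3769
    (2,7) via y @ 2.4122
    (3,7) via x @ 3.0910
    (3,8) via y @ 3.4475  # hit
  → r_5 = 3.4475
beam 6: φ=90°, α=120°
  direction (-0.5000, 0.8660); cell (2,4); t to first gridline: x 0.4000, y 0.3811 (then +2.0000 / +1.1547)
    (2,5) via y @ 0.3811
    (1,5) via x @ 0.4000
    (1,6) via y @ 1.5358  # hit
  → r_6 = 1.5358
beam 7: φ=135°, α=165°
  direction (-0.9659, 0.2588); cell (2,4); t to first gridline: x 0.2071, y 1.2750 (then +1.0353 / +3.8637)
    (1,4) via x @ 0.2071  # hit
  → r_7 = 0.2071

ranges = [3.7995, 3.0831, 1.8635, 4.6600, 3.4475, 1.5358, 0.2071]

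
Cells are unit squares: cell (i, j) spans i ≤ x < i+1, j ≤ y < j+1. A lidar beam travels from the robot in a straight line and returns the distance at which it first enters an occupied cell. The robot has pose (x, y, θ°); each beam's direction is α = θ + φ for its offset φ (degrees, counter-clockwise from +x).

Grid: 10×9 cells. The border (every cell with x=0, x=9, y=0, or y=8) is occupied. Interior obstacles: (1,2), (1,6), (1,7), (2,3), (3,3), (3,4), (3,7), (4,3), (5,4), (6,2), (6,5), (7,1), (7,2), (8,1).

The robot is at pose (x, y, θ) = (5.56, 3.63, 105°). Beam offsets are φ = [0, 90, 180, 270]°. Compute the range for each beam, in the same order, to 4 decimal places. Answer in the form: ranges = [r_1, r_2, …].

beam 1: φ=0°, α=105°
  cosα=-0.2588 sinα=0.9659 | (5,3) | tMaxX 2.1637 tMaxY 0.3831 | tΔX 3.8637 tΔY 1.0353
    t=0.3831 [y] (5,4) — stop
  → r_1 = 0.3831
beam 2: φ=90°, α=195°
  cosα=-0.9659 sinα=-0.2588 | (5,3) | tMaxX 0.5798 tMaxY 2.4341 | tΔX 1.0353 tΔY 3.8637
    t=0.5798 [x] (4,3) — stop
  → r_2 = 0.5798
beam 3: φ=180°, α=285°
  cosα=0.2588 sinα=-0.9659 | (5,3) | tMaxX 1.7000 tMaxY 0.6522 | tΔX 3.8637 tΔY 1.0353
    t=0.6522 [y] (5,2)
    t=1.6875 [y] (5,1)
    t=1.7000 [x] (6,1)
    t=2.7228 [y] (6,0) — stop
  → r_3 = 2.7228
beam 4: φ=270°, α=15°
  cosα=0.9659 sinα=0.2588 | (5,3) | tMaxX 0.4555 tMaxY 1.4296 | tΔX 1.0353 tΔY 3.8637
    t=0.4555 [x] (6,3)
    t=1.4296 [y] (6,4)
    t=1.4908 [x] (7,4)
    t=2.5261 [x] (8,4)
    t=3.5614 [x] (9,4) — stop
  → r_4 = 3.5614

ranges = [0.3831, 0.5798, 2.7228, 3.5614]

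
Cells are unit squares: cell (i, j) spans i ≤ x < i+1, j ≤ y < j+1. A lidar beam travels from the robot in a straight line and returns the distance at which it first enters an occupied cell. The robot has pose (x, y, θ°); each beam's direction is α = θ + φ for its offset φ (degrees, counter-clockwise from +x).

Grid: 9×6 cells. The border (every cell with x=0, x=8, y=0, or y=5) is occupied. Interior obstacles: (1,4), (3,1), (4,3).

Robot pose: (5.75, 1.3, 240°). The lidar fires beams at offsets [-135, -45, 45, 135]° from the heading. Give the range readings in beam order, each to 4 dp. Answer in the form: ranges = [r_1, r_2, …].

ranges = [3.8305, 1.1591, 0.3106, 2.3294]

beam 1: φ=-135°, α=105°
  dir = (cos 105°, sin 105°) = (-0.2588, 0.9659); from cell (5,1)
  next x-line at t=2.8978, next y-line at t=0.7247; Δt_x=3.8637, Δt_y=1.0353
    y: enter (5,2) at t=0.7247
    y: enter (5,3) at t=1.7600
    y: enter (5,4) at t=2.7952
    x: enter (4,4) at t=2.8978
    y: enter (4,5) at t=3.8305 ← occupied
  → r_1 = 3.8305
beam 2: φ=-45°, α=195°
  dir = (cos 195°, sin 195°) = (-0.9659, -0.2588); from cell (5,1)
  next x-line at t=0.7765, next y-line at t=1.1591; Δt_x=1.0353, Δt_y=3.8637
    x: enter (4,1) at t=0.7765
    y: enter (4,0) at t=1.1591 ← occupied
  → r_2 = 1.1591
beam 3: φ=45°, α=285°
  dir = (cos 285°, sin 285°) = (0.2588, -0.9659); from cell (5,1)
  next x-line at t=0.9659, next y-line at t=0.3106; Δt_x=3.8637, Δt_y=1.0353
    y: enter (5,0) at t=0.3106 ← occupied
  → r_3 = 0.3106
beam 4: φ=135°, α=15°
  dir = (cos 15°, sin 15°) = (0.9659, 0.2588); from cell (5,1)
  next x-line at t=0.2588, next y-line at t=2.7046; Δt_x=1.0353, Δt_y=3.8637
    x: enter (6,1) at t=0.2588
    x: enter (7,1) at t=1.2941
    x: enter (8,1) at t=2.3294 ← occupied
  → r_4 = 2.3294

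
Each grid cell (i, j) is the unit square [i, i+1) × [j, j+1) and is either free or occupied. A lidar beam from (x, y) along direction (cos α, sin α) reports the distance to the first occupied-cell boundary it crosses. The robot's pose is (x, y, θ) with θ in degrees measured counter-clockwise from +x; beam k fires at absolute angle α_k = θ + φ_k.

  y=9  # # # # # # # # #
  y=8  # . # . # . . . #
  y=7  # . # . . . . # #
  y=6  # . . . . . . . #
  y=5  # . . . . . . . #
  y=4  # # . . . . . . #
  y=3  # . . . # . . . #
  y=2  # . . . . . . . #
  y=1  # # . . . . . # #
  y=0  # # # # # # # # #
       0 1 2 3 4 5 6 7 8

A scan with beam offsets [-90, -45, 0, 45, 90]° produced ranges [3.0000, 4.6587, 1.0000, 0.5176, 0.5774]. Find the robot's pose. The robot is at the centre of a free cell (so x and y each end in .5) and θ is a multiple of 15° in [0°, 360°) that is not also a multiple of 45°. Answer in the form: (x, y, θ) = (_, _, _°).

Enumerate (i+0.5, j+0.5, θ) over the 48 free cells and 16 admissible headings. For each, cast all 5 beams and compare to the given ranges.
  (1.5, 3.5, 120°): beam 1 = 7.0000 ≠ 3.0000 ✗
  (6.5, 7.5, 195°): beam 1 = 1.5529 ≠ 3.0000 ✗
  (6.5, 6.5, 300°): beam 1 = 6.3509 ≠ 3.0000 ✗
  …
  (7.5, 5.5, 300°): r_1=3.0000, r_2=4.6587, r_3=1.0000, r_4=0.5176, r_5=0.5774 — all match ✓
Unique over the lattice → pose = (7.5, 5.5, 300°).

(x, y, θ) = (7.5, 5.5, 300°)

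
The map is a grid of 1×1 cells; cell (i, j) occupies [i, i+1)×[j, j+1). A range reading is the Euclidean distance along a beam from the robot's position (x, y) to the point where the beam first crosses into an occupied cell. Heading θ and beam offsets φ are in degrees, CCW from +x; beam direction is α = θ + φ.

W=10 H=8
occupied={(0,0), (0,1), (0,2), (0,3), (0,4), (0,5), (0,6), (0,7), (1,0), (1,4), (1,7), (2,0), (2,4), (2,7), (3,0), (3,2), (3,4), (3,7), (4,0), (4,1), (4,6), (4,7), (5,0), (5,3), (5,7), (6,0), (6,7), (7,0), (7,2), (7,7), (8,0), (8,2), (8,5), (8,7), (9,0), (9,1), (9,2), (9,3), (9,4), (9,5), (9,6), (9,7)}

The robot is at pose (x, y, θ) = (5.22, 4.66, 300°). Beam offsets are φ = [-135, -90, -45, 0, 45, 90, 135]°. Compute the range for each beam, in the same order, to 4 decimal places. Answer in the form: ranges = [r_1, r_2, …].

ranges = [1.2630, 4.8728, 0.6833, 0.7621, 3.9133, 4.3648, 2.4225]

beam 1: φ=-135°, α=165°
  d=(-0.9659,0.2588)  start (5,4)  tX=0.2278 tY=1.3137  stride 1/|dx|=1.0353 1/|dy|=3.8637
    cross x-line → (4,4), t=0.2278
    cross x-line → (3,4), t=1.2630 (wall)
  → r_1 = 1.2630
beam 2: φ=-90°, α=210°
  d=(-0.8660,-0.5000)  start (5,4)  tX=0.2540 tY=1.3200  stride 1/|dx|=1.1547 1/|dy|=2.0000
    cross x-line → (4,4), t=0.2540
    cross y-line → (4,3), t=1.3200
    cross x-line → (3,3), t=1.4087
    cross x-line → (2,3), t=2.5634
    cross y-line → (2,2), t=3.3200
    cross x-line → (1,2), t=3.7181
    cross x-line → (0,2), t=4.8728 (wall)
  → r_2 = 4.8728
beam 3: φ=-45°, α=255°
  d=(-0.2588,-0.9659)  start (5,4)  tX=0.8500 tY=0.6833  stride 1/|dx|=3.8637 1/|dy|=1.0353
    cross y-line → (5,3), t=0.6833 (wall)
  → r_3 = 0.6833
beam 4: φ=0°, α=300°
  d=(0.5000,-0.8660)  start (5,4)  tX=1.5600 tY=0.7621  stride 1/|dx|=2.0000 1/|dy|=1.1547
    cross y-line → (5,3), t=0.7621 (wall)
  → r_4 = 0.7621
beam 5: φ=45°, α=345°
  d=(0.9659,-0.2588)  start (5,4)  tX=0.8075 tY=2.5500  stride 1/|dx|=1.0353 1/|dy|=3.8637
    cross x-line → (6,4), t=0.8075
    cross x-line → (7,4), t=1.8428
    cross y-line → (7,3), t=2.5500
    cross x-line → (8,3), t=2.8781
    cross x-line → (9,3), t=3.9133 (wall)
  → r_5 = 3.9133
beam 6: φ=90°, α=30°
  d=(0.8660,0.5000)  start (5,4)  tX=0.9007 tY=0.6800  stride 1/|dx|=1.1547 1/|dy|=2.0000
    cross y-line → (5,5), t=0.6800
    cross x-line → (6,5), t=0.9007
    cross x-line → (7,5), t=2.0554
    cross y-line → (7,6), t=2.6800
    cross x-line → (8,6), t=3.2101
    cross x-line → (9,6), t=4.3648 (wall)
  → r_6 = 4.3648
beam 7: φ=135°, α=75°
  d=(0.2588,0.9659)  start (5,4)  tX=3.0137 tY=0.3520  stride 1/|dx|=3.8637 1/|dy|=1.0353
    cross y-line → (5,5), t=0.3520
    cross y-line → (5,6), t=1.3873
    cross y-line → (5,7), t=2.4225 (wall)
  → r_7 = 2.4225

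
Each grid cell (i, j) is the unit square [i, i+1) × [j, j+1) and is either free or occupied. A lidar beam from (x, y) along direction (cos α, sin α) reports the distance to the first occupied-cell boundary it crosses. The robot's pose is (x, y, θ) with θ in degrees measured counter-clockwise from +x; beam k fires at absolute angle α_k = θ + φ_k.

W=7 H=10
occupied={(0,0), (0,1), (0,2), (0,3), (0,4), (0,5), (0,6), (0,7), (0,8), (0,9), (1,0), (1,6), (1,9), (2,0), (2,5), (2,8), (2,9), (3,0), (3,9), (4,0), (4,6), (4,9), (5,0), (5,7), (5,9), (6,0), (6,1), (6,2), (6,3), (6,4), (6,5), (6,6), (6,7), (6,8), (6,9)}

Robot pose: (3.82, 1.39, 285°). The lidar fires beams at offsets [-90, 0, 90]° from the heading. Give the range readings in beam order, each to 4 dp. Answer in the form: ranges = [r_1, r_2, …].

ranges = [1.5068, 0.4038, 2.2569]

beam 1: φ=-90°, α=195°
  cosα=-0.9659 sinα=-0.2588 | (3,1) | tMaxX 0.8489 tMaxY 1.5068 | tΔX 1.0353 tΔY 3.8637
    t=0.8489 [x] (2,1)
    t=1.5068 [y] (2,0) — stop
  → r_1 = 1.5068
beam 2: φ=0°, α=285°
  cosα=0.2588 sinα=-0.9659 | (3,1) | tMaxX 0.6955 tMaxY 0.4038 | tΔX 3.8637 tΔY 1.0353
    t=0.4038 [y] (3,0) — stop
  → r_2 = 0.4038
beam 3: φ=90°, α=15°
  cosα=0.9659 sinα=0.2588 | (3,1) | tMaxX 0.1863 tMaxY 2.3569 | tΔX 1.0353 tΔY 3.8637
    t=0.1863 [x] (4,1)
    t=1.2216 [x] (5,1)
    t=2.2569 [x] (6,1) — stop
  → r_3 = 2.2569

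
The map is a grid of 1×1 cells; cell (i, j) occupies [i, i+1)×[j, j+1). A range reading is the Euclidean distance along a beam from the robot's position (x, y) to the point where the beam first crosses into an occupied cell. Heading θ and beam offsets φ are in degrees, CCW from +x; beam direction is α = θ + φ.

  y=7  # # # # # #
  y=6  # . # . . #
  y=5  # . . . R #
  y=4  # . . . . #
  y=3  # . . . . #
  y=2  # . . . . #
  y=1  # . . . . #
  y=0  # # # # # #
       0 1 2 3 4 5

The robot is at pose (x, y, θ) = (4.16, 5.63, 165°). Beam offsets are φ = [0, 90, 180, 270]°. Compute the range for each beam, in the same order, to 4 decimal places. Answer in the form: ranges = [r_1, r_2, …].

beam 1: φ=0°, α=165°
  direction (-0.9659, 0.2588); cell (4,5); t to first gridline: x 0.1656, y 1.4296 (then +1.0353 / +3.8637)
    (3,5) via x @ 0.1656
    (2,5) via x @ 1.2009
    (2,6) via y @ 1.4296  # hit
  → r_1 = 1.4296
beam 2: φ=90°, α=255°
  direction (-0.2588, -0.9659); cell (4,5); t to first gridline: x 0.6182, y 0.6522 (then +3.8637 / +1.0353)
    (3,5) via x @ 0.6182
    (3,4) via y @ 0.6522
    (3,3) via y @ 1.6875
    (3,2) via y @ 2.7228
    (3,1) via y @ 3.7581
    (2,1) via x @ 4.4819
    (2,0) via y @ 4.7933  # hit
  → r_2 = 4.7933
beam 3: φ=180°, α=345°
  direction (0.9659, -0.2588); cell (4,5); t to first gridline: x 0.8696, y 2.4341 (then +1.0353 / +3.8637)
    (5,5) via x @ 0.8696  # hit
  → r_3 = 0.8696
beam 4: φ=270°, α=75°
  direction (0.2588, 0.9659); cell (4,5); t to first gridline: x 3.2455, y 0.3831 (then +3.8637 / +1.0353)
    (4,6) via y @ 0.3831
    (4,7) via y @ 1.4183  # hit
  → r_4 = 1.4183

ranges = [1.4296, 4.7933, 0.8696, 1.4183]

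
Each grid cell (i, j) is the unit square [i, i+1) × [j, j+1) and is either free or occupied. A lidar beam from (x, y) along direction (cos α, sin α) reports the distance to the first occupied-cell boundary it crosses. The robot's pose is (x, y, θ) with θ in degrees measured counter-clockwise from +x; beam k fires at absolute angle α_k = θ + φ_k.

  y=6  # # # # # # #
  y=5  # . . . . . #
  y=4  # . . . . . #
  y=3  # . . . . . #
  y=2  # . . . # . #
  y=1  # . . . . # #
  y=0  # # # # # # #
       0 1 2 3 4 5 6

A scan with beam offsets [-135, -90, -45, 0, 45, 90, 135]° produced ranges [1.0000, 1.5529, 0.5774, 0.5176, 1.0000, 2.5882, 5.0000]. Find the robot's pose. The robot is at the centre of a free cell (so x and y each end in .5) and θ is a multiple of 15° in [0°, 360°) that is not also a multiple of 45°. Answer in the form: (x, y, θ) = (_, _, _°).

(x, y, θ) = (5.5, 3.5, 15°)

Candidates: 23 free-cell centres × 16 headings = 368 poses. Raycast each; keep the one whose scan matches to 4 dp.
  (3.5, 1.5, 30°): beam 1 = 0.5176 ≠ 1.0000 ✗
  (3.5, 2.5, 255°): beam 1 = 4.0415 ≠ 1.0000 ✗
  (4.5, 1.5, 165°): beam 1 = 0.5774 ≠ 1.0000 ✗
  (3.5, 5.5, 105°): beam 1 = 2.8868 ≠ 1.0000 ✗
  (1.5, 2.5, 345°): beam 1 = 0.5774 ≠ 1.0000 ✗
  …
  (5.5, 3.5, 15°): r_1=1.0000, r_2=1.5529, r_3=0.5774, r_4=0.5176, r_5=1.0000, r_6=2.5882, r_7=5.0000 — all match ✓
No second candidate reproduces the full scan.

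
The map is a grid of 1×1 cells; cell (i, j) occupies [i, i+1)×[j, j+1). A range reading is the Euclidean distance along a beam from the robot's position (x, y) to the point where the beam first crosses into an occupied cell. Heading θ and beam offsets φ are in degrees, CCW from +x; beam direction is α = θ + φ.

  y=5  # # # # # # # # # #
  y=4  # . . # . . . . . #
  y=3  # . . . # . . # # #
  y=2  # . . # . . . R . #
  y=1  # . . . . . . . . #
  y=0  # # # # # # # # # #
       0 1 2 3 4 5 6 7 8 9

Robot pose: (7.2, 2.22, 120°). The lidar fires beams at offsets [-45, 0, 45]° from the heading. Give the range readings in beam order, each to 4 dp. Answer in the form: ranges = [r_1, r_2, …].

ranges = [0.8075, 3.2101, 3.0137]

beam 1: φ=-45°, α=75°
  d=(0.2588,0.9659)  start (7,2)  tX=3.0910 tY=0.8075  stride 1/|dx|=3.8637 1/|dy|=1.0353
    cross y-line → (7,3), t=0.8075 (wall)
  → r_1 = 0.8075
beam 2: φ=0°, α=120°
  d=(-0.5000,0.8660)  start (7,2)  tX=0.4000 tY=0.9007  stride 1/|dx|=2.0000 1/|dy|=1.1547
    cross x-line → (6,2), t=0.4000
    cross y-line → (6,3), t=0.9007
    cross y-line → (6,4), t=2.0554
    cross x-line → (5,4), t=2.4000
    cross y-line → (5,5), t=3.2101 (wall)
  → r_2 = 3.2101
beam 3: φ=45°, α=165°
  d=(-0.9659,0.2588)  start (7,2)  tX=0.2071 tY=3.0137  stride 1/|dx|=1.0353 1/|dy|=3.8637
    cross x-line → (6,2), t=0.2071
    cross x-line → (5,2), t=1.2423
    cross x-line → (4,2), t=2.2776
    cross y-line → (4,3), t=3.0137 (wall)
  → r_3 = 3.0137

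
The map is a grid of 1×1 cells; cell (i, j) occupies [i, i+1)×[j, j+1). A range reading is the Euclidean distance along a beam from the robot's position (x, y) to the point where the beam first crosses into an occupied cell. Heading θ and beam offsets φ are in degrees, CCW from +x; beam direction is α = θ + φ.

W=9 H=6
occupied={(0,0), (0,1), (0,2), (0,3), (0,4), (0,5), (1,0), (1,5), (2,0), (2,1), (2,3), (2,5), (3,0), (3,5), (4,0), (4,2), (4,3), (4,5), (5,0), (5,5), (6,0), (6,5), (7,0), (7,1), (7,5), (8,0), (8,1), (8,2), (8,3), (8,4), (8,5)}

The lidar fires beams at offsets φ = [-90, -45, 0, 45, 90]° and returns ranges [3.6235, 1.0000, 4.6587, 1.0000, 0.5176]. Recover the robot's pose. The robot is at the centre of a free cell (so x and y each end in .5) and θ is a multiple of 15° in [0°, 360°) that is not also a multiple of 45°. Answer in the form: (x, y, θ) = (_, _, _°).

(x, y, θ) = (5.5, 1.5, 165°)

The pose lattice has 23·16 = 368 candidates. Test each by forward raycasting.
  (5.5, 2.5, 300°): beam 1 = 0.5774 ≠ 3.6235 ✗
  (3.5, 2.5, 150°): beam 1 = 1.0000 ≠ 3.6235 ✗
  (4.5, 4.5, 255°): beam 1 = 1.9319 ≠ 3.6235 ✗
  …
  (5.5, 1.5, 165°): r_1=3.6235, r_2=1.0000, r_3=4.6587, r_4=1.0000, r_5=0.5176 — all match ✓
Only this pose fits every beam.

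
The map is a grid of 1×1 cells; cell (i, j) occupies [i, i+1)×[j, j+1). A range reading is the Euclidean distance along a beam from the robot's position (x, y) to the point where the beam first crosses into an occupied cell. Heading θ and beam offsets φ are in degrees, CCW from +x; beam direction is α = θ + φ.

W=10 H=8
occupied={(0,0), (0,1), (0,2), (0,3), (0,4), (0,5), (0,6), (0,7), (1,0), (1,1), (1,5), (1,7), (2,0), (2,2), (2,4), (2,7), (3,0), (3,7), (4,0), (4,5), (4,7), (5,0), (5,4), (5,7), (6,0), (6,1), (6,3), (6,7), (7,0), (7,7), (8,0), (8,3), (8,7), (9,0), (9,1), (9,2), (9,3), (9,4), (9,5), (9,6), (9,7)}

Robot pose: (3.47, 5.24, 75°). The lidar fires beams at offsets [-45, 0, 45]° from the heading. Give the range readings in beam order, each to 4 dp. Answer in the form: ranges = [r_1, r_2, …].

ranges = [0.6120, 1.8221, 2.0323]

beam 1: φ=-45°, α=30°
  d=(0.8660,0.5000)  start (3,5)  tX=0.6120 tY=1.5200  stride 1/|dx|=1.1547 1/|dy|=2.0000
    cross x-line → (4,5), t=0.6120 (wall)
  → r_1 = 0.6120
beam 2: φ=0°, α=75°
  d=(0.2588,0.9659)  start (3,5)  tX=2.0478 tY=0.7868  stride 1/|dx|=3.8637 1/|dy|=1.0353
    cross y-line → (3,6), t=0.7868
    cross y-line → (3,7), t=1.8221 (wall)
  → r_2 = 1.8221
beam 3: φ=45°, α=120°
  d=(-0.5000,0.8660)  start (3,5)  tX=0.9400 tY=0.8776  stride 1/|dx|=2.0000 1/|dy|=1.1547
    cross y-line → (3,6), t=0.8776
    cross x-line → (2,6), t=0.9400
    cross y-line → (2,7), t=2.0323 (wall)
  → r_3 = 2.0323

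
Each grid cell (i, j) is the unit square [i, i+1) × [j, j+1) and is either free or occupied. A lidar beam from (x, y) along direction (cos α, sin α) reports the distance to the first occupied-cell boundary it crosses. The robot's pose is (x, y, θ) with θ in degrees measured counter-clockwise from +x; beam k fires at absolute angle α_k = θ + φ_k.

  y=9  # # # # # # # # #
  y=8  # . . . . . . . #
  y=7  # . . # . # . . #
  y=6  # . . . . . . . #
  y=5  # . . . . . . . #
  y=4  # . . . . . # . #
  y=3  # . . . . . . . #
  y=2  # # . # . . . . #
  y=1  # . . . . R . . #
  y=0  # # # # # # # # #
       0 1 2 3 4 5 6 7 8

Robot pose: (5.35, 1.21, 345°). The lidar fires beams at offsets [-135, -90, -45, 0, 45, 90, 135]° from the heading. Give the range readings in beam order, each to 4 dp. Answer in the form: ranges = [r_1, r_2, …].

ranges = [0.4200, 0.2174, 0.2425, 0.8114, 3.0600, 2.8884, 8.7000]

beam 1: φ=-135°, α=210°
  d=(-0.8660,-0.5000)  start (5,1)  tX=0.4041 tY=0.4200  stride 1/|dx|=1.1547 1/|dy|=2.0000
    cross x-line → (4,1), t=0.4041
    cross y-line → (4,0), t=0.4200 (wall)
  → r_1 = 0.4200
beam 2: φ=-90°, α=255°
  d=(-0.2588,-0.9659)  start (5,1)  tX=1.3523 tY=0.2174  stride 1/|dx|=3.8637 1/|dy|=1.0353
    cross y-line → (5,0), t=0.2174 (wall)
  → r_2 = 0.2174
beam 3: φ=-45°, α=300°
  d=(0.5000,-0.8660)  start (5,1)  tX=1.3000 tY=0.2425  stride 1/|dx|=2.0000 1/|dy|=1.1547
    cross y-line → (5,0), t=0.2425 (wall)
  → r_3 = 0.2425
beam 4: φ=0°, α=345°
  d=(0.9659,-0.2588)  start (5,1)  tX=0.6729 tY=0.8114  stride 1/|dx|=1.0353 1/|dy|=3.8637
    cross x-line → (6,1), t=0.6729
    cross y-line → (6,0), t=0.8114 (wall)
  → r_4 = 0.8114
beam 5: φ=45°, α=30°
  d=(0.8660,0.5000)  start (5,1)  tX=0.7506 tY=1.5800  stride 1/|dx|=1.1547 1/|dy|=2.0000
    cross x-line → (6,1), t=0.7506
    cross y-line → (6,2), t=1.5800
    cross x-line → (7,2), t=1.9053
    cross x-line → (8,2), t=3.0600 (wall)
  → r_5 = 3.0600
beam 6: φ=90°, α=75°
  d=(0.2588,0.9659)  start (5,1)  tX=2.5114 tY=0.8179  stride 1/|dx|=3.8637 1/|dy|=1.0353
    cross y-line → (5,2), t=0.8179
    cross y-line → (5,3), t=1.8531
    cross x-line → (6,3), t=2.5114
    cross y-line → (6,4), t=2.8884 (wall)
  → r_6 = 2.8884
beam 7: φ=135°, α=120°
  d=(-0.5000,0.8660)  start (5,1)  tX=0.7000 tY=0.9122  stride 1/|dx|=2.0000 1/|dy|=1.1547
    cross x-line → (4,1), t=0.7000
    cross y-line → (4,2), t=0.9122
    cross y-line → (4,3), t=2.0669
    cross x-line → (3,3), t=2.7000
    cross y-line → (3,4), t=3.2216
    cross y-line → (3,5), t=4.3763
    cross x-line → (2,5), t=4.7000
    cross y-line → (2,6), t=5.5310
    cross y-line → (2,7), t=6.6857
    cross x-line → (1,7), t=6.7000
    cross y-line → (1,8), t=7.8404
    cross x-line → (0,8), t=8.7000 (wall)
  → r_7 = 8.7000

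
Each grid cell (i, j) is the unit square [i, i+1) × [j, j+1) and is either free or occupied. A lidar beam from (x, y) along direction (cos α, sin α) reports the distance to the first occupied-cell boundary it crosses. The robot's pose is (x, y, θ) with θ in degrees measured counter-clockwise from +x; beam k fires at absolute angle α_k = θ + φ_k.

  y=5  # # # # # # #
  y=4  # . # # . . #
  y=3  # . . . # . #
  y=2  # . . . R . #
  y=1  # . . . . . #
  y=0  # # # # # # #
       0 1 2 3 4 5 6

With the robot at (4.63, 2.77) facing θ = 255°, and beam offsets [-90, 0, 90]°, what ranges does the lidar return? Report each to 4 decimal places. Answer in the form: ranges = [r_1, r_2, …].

ranges = [3.7581, 1.8324, 1.4183]

beam 1: φ=-90°, α=165°
  dir = (cos 165°, sin 165°) = (-0.9659, 0.2588); from cell (4,2)
  next x-line at t=0.6522, next y-line at t=0.8887; Δt_x=1.0353, Δt_y=3.8637
    x: enter (3,2) at t=0.6522
    y: enter (3,3) at t=0.8887
    x: enter (2,3) at t=1.6875
    x: enter (1,3) at t=2.7228
    x: enter (0,3) at t=3.7581 ← occupied
  → r_1 = 3.7581
beam 2: φ=0°, α=255°
  dir = (cos 255°, sin 255°) = (-0.2588, -0.9659); from cell (4,2)
  next x-line at t=2.4341, next y-line at t=0.7972; Δt_x=3.8637, Δt_y=1.0353
    y: enter (4,1) at t=0.7972
    y: enter (4,0) at t=1.8324 ← occupied
  → r_2 = 1.8324
beam 3: φ=90°, α=345°
  dir = (cos 345°, sin 345°) = (0.9659, -0.2588); from cell (4,2)
  next x-line at t=0.3831, next y-line at t=2.9751; Δt_x=1.0353, Δt_y=3.8637
    x: enter (5,2) at t=0.3831
    x: enter (6,2) at t=1.4183 ← occupied
  → r_3 = 1.4183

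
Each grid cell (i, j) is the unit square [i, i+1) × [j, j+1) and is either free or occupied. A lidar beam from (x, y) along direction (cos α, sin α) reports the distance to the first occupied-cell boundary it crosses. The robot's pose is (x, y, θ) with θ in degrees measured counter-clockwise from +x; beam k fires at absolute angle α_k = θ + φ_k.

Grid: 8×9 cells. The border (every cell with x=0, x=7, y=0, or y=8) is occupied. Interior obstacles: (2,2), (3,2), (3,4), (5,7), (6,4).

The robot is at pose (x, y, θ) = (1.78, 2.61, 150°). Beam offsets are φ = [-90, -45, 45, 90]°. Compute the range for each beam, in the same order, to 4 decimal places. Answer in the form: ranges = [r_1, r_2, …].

beam 1: φ=-90°, α=60°
  cosα=0.5000 sinα=0.8660 | (1,2) | tMaxX 0.4400 tMaxY 0.4503 | tΔX 2.0000 tΔY 1.1547
    t=0.4400 [x] (2,2) — stop
  → r_1 = 0.4400
beam 2: φ=-45°, α=105°
  cosα=-0.2588 sinα=0.9659 | (1,2) | tMaxX 3.0137 tMaxY 0.4038 | tΔX 3.8637 tΔY 1.0353
    t=0.4038 [y] (1,3)
    t=1.4390 [y] (1,4)
    t=2.4743 [y] (1,5)
    t=3.0137 [x] (0,5) — stop
  → r_2 = 3.0137
beam 3: φ=45°, α=195°
  cosα=-0.9659 sinα=-0.2588 | (1,2) | tMaxX 0.8075 tMaxY 2.3569 | tΔX 1.0353 tΔY 3.8637
    t=0.8075 [x] (0,2) — stop
  → r_3 = 0.8075
beam 4: φ=90°, α=240°
  cosα=-0.5000 sinα=-0.8660 | (1,2) | tMaxX 1.5600 tMaxY 0.7044 | tΔX 2.0000 tΔY 1.1547
    t=0.7044 [y] (1,1)
    t=1.5600 [x] (0,1) — stop
  → r_4 = 1.5600

ranges = [0.4400, 3.0137, 0.8075, 1.5600]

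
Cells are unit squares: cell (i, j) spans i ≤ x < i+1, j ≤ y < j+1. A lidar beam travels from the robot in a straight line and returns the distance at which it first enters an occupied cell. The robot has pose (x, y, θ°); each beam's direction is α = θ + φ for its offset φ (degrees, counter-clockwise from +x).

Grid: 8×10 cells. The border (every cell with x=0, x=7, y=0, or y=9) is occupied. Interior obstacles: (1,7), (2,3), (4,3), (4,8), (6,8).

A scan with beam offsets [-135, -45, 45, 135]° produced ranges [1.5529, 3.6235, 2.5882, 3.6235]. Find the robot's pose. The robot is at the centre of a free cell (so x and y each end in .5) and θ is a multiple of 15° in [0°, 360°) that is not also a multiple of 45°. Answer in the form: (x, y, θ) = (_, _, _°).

(x, y, θ) = (5.5, 4.5, 150°)

Candidates: 43 free-cell centres × 16 headings = 688 poses. Raycast each; keep the one whose scan matches to 4 dp.
  (5.5, 4.5, 240°): beam 1 = 3.6235 ≠ 1.5529 ✗
  (4.5, 7.5, 345°): beam 1 = 4.0415 ≠ 1.5529 ✗
  (3.5, 2.5, 150°): beam 1 = 3.6235 ≠ 1.5529 ✗
  …
  (5.5, 4.5, 150°): r_1=1.5529, r_2=3.6235, r_3=2.5882, r_4=3.6235 — all match ✓
Only this pose fits every beam.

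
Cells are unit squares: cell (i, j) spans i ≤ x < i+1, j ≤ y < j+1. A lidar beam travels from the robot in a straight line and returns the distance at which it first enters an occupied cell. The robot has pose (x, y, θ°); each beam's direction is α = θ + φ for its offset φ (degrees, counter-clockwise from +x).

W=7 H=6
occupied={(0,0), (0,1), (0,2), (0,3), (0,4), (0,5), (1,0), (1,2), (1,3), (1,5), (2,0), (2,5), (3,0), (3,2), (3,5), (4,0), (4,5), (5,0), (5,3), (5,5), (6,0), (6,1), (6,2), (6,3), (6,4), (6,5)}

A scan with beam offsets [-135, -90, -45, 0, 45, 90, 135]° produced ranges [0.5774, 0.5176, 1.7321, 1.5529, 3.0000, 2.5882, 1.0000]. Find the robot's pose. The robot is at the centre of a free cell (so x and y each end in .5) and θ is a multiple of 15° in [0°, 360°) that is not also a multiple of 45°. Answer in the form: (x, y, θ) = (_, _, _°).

(x, y, θ) = (4.5, 3.5, 105°)

The pose lattice has 16·16 = 256 candidates. Test each by forward raycasting.
  (2.5, 3.5, 255°): beam 1 = 1.7321 ≠ 0.5774 ✗
  (4.5, 3.5, 195°): beam 1 = 1.7321 ≠ 0.5774 ✗
  (4.5, 2.5, 255°): beam 1 = 2.8868 ≠ 0.5774 ✗
  (3.5, 3.5, 255°): beam 1 = 1.7321 ≠ 0.5774 ✗
  …
  (4.5, 3.5, 105°): r_1=0.5774, r_2=0.5176, r_3=1.7321, r_4=1.5529, r_5=3.0000, r_6=2.5882, r_7=1.0000 — all match ✓
Unique over the lattice → pose = (4.5, 3.5, 105°).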